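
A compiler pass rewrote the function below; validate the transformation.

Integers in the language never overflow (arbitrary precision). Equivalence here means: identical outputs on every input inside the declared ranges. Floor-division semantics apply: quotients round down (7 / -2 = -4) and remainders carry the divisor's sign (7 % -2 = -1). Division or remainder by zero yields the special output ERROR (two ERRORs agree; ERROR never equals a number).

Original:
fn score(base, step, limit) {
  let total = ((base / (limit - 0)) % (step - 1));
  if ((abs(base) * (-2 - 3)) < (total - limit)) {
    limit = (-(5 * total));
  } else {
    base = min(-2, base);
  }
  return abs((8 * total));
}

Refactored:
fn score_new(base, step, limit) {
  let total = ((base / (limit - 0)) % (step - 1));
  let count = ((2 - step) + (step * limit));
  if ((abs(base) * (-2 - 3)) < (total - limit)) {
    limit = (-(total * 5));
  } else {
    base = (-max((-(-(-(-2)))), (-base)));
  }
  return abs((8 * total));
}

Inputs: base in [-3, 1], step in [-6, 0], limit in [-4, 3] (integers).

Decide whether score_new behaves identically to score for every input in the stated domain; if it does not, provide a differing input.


Equivalent — the differences include statement counts differ, constant usage differs, local variable names differ, arithmetic usage differs, min/max/abs usage differs, yet no declared input distinguishes the two.
Spot check at base=1, step=-4, limit=2 — score: total=0, then ((abs(base) * (-2 - 3)) < (total - limit)) is true, then limit=0, then returns 0. score_new: total=0, then count=-2, then ((abs(base) * (-2 - 3)) < (total - limit)) is true, then limit=0, then returns 0. Both give 0.
Across all 280 domain points the two functions coincide.
verdict: equivalent


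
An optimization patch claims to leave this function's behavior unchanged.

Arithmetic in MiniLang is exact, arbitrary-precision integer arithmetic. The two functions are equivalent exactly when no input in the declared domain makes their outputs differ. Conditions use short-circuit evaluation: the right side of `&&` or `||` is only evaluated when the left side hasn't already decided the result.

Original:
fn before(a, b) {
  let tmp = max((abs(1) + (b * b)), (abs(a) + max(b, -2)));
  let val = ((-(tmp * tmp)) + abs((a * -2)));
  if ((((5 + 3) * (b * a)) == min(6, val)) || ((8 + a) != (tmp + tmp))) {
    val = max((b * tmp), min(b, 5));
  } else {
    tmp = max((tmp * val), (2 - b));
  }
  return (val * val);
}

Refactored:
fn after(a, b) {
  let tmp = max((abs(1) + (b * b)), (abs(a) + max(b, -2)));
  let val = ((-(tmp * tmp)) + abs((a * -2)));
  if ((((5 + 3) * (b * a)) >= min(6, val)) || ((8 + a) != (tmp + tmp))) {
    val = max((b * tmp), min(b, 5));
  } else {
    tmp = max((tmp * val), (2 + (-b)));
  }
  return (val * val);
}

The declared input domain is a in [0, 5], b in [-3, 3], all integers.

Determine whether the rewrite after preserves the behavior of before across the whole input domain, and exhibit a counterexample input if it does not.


Take a=2, b=2.
before: tmp becomes 5; next val becomes -21; next ((((5 + 3) * (b * a)) == min(6, val)) || ((8 + a) != (tmp + tmp))) evaluates to false; next tmp becomes 0; next final value 441
after: tmp becomes 5; next val becomes -21; next ((((5 + 3) * (b * a)) >= min(6, val)) || ((8 + a) != (tmp + tmp))) evaluates to true; next val becomes 10; next final value 100
441 vs 100 — the two versions disagree here.
verdict: not equivalent; witness: a=2, b=2


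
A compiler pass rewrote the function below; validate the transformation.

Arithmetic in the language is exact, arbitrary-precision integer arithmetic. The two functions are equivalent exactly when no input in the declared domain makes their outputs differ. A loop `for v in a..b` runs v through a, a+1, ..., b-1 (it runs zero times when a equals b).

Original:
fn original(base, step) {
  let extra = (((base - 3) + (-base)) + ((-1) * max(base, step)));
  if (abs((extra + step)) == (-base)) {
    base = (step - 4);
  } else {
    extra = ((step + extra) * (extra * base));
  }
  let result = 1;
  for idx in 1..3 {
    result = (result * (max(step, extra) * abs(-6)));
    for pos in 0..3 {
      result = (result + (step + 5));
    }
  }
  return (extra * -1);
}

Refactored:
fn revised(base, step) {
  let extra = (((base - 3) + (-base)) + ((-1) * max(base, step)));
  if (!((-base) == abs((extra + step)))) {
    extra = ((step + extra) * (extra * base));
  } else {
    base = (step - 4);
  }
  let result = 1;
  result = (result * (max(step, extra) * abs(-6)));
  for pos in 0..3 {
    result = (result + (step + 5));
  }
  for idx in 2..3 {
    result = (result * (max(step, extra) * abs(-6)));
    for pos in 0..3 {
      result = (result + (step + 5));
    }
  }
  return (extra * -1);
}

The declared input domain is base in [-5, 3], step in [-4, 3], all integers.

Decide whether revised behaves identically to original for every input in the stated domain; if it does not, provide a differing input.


Equivalent — the differences include statement counts differ, and arithmetic usage differs, and boolean connective usage differs, and constant usage differs, and loop structure differs, and min/max/abs usage differs, yet no declared input distinguishes the two.
One worked example (base=-4, step=1) — original: extra = -4; (abs((extra + step)) == (-base)) -> false; extra = -48; result = 1; [idx=1]; result = 6; [pos=0]; result = 12; [pos=1]; result = 18; [pos=2]; result = 24; [idx=2]; result = 144; [pos=0]; result = 150; [pos=1]; result = 156; [pos=2]; result = 162; return 48; revised: extra = -4; (!((-base) == abs((extra + step)))) -> true; extra = -48; result = 1; result = 6; [pos=0]; result = 12; [pos=1]; result = 18; [pos=2]; result = 24; [idx=2]; result = 144; [pos=0]; result = 150; [pos=1]; result = 156; [pos=2]; result = 162; return 48; agreement on 48.
Every one of the 72 inputs gives matching results.
verdict: equivalent


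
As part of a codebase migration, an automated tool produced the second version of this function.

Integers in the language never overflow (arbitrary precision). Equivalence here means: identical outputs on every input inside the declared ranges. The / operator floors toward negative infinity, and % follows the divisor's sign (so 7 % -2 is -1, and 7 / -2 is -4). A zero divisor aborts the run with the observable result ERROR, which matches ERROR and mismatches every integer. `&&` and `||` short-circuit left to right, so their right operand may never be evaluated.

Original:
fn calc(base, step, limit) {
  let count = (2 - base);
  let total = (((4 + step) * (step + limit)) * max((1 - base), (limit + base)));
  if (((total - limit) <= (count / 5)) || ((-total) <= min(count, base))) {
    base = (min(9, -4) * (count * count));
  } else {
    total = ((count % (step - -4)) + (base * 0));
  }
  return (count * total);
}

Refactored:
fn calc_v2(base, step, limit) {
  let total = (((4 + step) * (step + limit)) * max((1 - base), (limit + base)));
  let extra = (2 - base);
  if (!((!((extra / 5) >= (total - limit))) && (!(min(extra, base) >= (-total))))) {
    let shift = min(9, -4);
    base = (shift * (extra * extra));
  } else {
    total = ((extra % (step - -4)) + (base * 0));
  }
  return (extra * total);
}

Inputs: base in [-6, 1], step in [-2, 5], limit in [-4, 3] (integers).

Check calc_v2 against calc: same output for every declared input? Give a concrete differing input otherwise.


Side by side, the visible changes include: boolean connective usage differs, local variable names differ, statement counts differ, comparison usage differs.
As a probe, take base=-4, step=5, limit=1: calc runs count=6, then total=270, then (((total - limit) <= (count / 5)) || ((-total) <= min(count, base))) is true, then base=-144, then returns 1620; calc_v2 runs total=270, then extra=6, then (!((!((extra / 5) >= (total - limit))) && (!(min(extra, base) >= (-total))))) is true, then shift=-4, then base=-144, then returns 1620; both end at 1620.
Sweeping the whole domain (512 inputs) finds no disagreement.
verdict: equivalent


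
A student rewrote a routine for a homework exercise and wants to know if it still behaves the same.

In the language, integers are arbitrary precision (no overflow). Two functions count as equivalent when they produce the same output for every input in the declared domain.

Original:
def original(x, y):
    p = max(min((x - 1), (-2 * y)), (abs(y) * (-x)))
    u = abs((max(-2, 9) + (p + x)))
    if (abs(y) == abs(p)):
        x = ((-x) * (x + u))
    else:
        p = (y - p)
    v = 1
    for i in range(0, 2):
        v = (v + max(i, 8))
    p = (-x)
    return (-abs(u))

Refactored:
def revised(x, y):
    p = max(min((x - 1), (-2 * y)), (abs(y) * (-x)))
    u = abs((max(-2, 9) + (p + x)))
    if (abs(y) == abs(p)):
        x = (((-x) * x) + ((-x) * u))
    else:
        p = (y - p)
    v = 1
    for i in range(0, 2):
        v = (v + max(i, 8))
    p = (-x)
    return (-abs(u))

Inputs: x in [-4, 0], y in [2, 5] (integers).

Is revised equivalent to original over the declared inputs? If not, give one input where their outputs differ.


Reading the diff, among the changes: arithmetic usage differs.
One worked example (x=-1, y=3) — original: p becomes 3; next u becomes 11; next (abs(y) == abs(p)) evaluates to true; next x becomes 10; next v becomes 1; next at i=0:; next v becomes 9; next at i=1:; next v becomes 17; next p becomes -10; next final value -11; revised: p becomes 3; next u becomes 11; next (abs(y) == abs(p)) evaluates to true; next x becomes 10; next v becomes 1; next at i=0:; next v becomes 9; next at i=1:; next v becomes 17; next p becomes -10; next final value -11; agreement on -11.
Checked all 20 inputs in the declared domain: the outputs agree on every one.
verdict: equivalent


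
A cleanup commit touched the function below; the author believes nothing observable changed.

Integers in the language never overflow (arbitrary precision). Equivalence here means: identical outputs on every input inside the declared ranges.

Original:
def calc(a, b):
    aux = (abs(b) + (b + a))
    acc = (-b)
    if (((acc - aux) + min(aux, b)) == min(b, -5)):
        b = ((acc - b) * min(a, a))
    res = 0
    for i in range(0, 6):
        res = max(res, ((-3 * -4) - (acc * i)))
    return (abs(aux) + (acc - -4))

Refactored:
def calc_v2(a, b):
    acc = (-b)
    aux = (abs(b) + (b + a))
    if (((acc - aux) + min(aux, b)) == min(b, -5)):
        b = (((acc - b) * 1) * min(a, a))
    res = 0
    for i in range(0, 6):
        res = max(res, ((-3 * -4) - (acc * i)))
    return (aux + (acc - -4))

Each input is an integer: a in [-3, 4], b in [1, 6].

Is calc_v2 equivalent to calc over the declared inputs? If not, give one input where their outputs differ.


The rewrite breaks on a=-3, b=1, where the results are 4 and 2.
calc: aux becomes -1; next acc becomes -1; next (((acc - aux) + min(aux, b)) == min(b, -5)) evaluates to false; next res becomes 0; next at i=0:; next res becomes 12; next at i=1:; next res becomes 13; next at i=2:; next res becomes 14; next at i=3:; next res becomes 15; next at i=4:; next res becomes 16; next at i=5:; next res becomes 17; next final value 4
calc_v2: acc becomes -1; next aux becomes -1; next (((acc - aux) + min(aux, b)) == min(b, -5)) evaluates to false; next res becomes 0; next at i=0:; next res becomes 12; next at i=1:; next res becomes 13; next at i=2:; next res becomes 14; next at i=3:; next res becomes 15; next at i=4:; next res becomes 16; next at i=5:; next res becomes 17; next final value 2
verdict: not equivalent; witness: a=-3, b=1


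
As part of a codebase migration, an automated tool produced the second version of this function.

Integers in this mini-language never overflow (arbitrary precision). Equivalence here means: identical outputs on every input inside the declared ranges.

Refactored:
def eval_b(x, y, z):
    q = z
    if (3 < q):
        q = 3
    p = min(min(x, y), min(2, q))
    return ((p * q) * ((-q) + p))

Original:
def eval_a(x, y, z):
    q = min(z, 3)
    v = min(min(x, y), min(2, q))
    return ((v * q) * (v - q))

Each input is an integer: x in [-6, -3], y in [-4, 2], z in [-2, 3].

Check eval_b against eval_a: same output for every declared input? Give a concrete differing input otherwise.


The two are interchangeable: arithmetic usage differs, min/max/abs usage differs, constant usage differs, statement counts differ, local variable names differ, branching structure differs, comparison usage differs, and every declared input agrees.
As a probe, take x=-4, y=-1, z=1: eval_a runs q = 1; v = -4; return 20; eval_b runs q = 1; (3 < q) -> false; p = -4; return 20; both end at 20.
Checked all 168 inputs in the declared domain: the outputs agree on every one.
verdict: equivalent


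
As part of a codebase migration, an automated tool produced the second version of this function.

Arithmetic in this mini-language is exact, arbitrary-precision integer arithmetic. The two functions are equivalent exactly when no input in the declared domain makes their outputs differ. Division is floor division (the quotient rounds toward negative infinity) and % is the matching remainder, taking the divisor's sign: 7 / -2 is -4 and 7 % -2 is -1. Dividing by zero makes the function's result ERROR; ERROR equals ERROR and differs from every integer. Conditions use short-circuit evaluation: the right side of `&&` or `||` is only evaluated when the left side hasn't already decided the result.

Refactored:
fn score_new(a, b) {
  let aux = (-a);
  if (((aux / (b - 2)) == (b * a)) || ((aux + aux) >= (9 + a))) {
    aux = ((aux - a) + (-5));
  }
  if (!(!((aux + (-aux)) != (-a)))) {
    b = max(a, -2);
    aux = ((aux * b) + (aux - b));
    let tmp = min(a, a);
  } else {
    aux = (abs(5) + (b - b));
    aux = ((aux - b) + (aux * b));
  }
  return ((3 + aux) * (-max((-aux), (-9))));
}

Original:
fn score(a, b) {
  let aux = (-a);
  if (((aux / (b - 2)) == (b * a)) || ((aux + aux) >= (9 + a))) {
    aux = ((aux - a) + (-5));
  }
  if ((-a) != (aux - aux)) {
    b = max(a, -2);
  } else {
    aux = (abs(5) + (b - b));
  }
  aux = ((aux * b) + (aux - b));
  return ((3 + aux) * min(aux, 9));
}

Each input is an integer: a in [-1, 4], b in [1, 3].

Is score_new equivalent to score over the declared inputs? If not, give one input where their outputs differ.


Side by side, the visible changes include: min/max/abs usage differs, local variable names differ, arithmetic usage differs, statement counts differ, boolean connective usage differs.
One worked example (a=3, b=3) — score: aux=-3, then (((aux / (b - 2)) == (b * a)) || ((aux + aux) >= (9 + a))) is false, then ((-a) != (aux - aux)) is true, then b=3, then aux=-15, then returns 180; score_new: aux=-3, then (((aux / (b - 2)) == (b * a)) || ((aux + aux) >= (9 + a))) is false, then (!(!((aux + (-aux)) != (-a)))) is true, then b=3, then aux=-15, then tmp=3, then returns 180; agreement on 180.
Checked all 18 inputs in the declared domain: the outputs agree on every one.
verdict: equivalent


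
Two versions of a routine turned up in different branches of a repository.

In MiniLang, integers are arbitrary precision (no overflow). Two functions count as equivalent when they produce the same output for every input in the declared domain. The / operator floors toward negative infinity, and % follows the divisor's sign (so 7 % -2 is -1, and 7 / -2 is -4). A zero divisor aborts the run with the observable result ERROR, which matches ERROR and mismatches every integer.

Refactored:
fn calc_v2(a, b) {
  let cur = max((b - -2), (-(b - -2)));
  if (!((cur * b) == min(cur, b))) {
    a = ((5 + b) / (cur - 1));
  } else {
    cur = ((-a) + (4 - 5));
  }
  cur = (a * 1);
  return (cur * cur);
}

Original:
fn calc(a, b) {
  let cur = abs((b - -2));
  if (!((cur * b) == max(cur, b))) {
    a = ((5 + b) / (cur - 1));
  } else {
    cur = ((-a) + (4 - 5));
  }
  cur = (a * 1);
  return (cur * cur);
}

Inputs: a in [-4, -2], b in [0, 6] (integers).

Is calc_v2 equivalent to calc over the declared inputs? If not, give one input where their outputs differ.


These are not equivalent — on a=-4, b=0 the outputs split (25 vs 16).
calc: cur becomes 2; next (!((cur * b) == max(cur, b))) evaluates to true; next a becomes 5; next cur becomes 5; next final value 25
calc_v2: cur becomes 2; next (!((cur * b) == min(cur, b))) evaluates to false; next cur becomes 3; next cur becomes -4; next final value 16
verdict: not equivalent; witness: a=-4, b=0


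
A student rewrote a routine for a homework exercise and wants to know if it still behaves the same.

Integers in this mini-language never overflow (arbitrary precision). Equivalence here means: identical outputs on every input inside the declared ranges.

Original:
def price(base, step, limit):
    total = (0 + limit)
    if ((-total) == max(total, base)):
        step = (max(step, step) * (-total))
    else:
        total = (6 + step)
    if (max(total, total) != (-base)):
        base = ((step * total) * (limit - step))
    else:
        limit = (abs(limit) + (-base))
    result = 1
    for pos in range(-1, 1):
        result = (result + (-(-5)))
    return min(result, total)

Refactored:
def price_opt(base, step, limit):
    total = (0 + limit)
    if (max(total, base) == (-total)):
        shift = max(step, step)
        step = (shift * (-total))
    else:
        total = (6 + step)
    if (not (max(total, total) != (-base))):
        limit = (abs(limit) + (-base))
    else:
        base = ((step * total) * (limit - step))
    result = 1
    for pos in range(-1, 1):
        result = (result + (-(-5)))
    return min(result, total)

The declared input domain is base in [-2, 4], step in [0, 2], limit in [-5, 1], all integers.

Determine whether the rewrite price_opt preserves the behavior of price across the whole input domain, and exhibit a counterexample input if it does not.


Side by side, the visible changes include: boolean connective usage differs, statement counts differ, local variable names differ.
Spot check at base=1, step=1, limit=-2 — price: total := -2 | ((-total) == max(total, base)): false | total := 7 | (max(total, total) != (-base)): true | base := -21 | result := 1 | iter pos=-1: | result := 6 | iter pos=0: | result := 11 | result 7. price_opt: total := -2 | (max(total, base) == (-total)): false | total := 7 | (not (max(total, total) != (-base))): false | base := -21 | result := 1 | iter pos=-1: | result := 6 | iter pos=0: | result := 11 | result 7. Both give 7.
An exhaustive pass over the 147 declared inputs shows identical outputs.
verdict: equivalent


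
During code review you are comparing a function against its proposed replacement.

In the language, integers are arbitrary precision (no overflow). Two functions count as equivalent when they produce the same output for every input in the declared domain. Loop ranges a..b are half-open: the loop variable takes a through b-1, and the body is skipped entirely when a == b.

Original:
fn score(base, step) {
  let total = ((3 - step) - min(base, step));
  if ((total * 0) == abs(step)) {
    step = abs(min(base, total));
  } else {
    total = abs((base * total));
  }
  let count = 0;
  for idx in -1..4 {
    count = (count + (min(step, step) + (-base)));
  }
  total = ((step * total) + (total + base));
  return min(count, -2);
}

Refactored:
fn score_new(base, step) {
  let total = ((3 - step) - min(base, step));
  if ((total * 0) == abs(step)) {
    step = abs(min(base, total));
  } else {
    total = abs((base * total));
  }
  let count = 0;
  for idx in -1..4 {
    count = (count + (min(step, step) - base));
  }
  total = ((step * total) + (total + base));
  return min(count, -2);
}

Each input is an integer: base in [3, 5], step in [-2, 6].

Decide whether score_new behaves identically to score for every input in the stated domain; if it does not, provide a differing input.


Side by side, the visible changes include: arithmetic usage differs.
One worked example (base=4, step=0) — score: total = 3; ((total * 0) == abs(step)) -> true; step = 3; count = 0; [idx=-1]; count = -1; [idx=0]; count = -2; [idx=1]; count = -3; [idx=2]; count = -4; [idx=3]; count = -5; total = 16; return -5; score_new: total = 3; ((total * 0) == abs(step)) -> true; step = 3; count = 0; [idx=-1]; count = -1; [idx=0]; count = -2; [idx=1]; count = -3; [idx=2]; count = -4; [idx=3]; count = -5; total = 16; return -5; agreement on -5.
Sweeping the whole domain (27 inputs) finds no disagreement.
verdict: equivalent


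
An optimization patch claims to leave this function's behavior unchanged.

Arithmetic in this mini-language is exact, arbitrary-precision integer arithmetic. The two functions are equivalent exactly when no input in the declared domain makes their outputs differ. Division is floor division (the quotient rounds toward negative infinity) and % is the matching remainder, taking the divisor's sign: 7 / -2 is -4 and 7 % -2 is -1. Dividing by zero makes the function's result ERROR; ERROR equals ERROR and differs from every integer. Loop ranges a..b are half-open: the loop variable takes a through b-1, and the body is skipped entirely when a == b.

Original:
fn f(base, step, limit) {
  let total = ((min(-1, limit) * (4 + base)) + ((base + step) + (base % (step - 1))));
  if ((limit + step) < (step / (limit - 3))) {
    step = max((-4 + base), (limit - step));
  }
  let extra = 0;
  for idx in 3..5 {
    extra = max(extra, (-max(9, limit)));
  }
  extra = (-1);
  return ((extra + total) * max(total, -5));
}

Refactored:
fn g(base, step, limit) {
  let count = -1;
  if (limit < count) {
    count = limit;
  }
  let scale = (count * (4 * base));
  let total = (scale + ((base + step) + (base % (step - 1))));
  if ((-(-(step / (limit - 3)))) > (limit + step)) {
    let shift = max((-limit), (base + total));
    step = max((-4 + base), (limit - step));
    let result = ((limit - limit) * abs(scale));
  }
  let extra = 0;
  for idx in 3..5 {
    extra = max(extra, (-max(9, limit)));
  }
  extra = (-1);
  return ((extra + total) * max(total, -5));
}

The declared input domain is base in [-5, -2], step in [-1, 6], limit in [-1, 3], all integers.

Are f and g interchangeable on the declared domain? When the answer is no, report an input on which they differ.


Consider the input base=-5, step=-1, limit=-1.
f: total := -6 | ((limit + step) < (step / (limit - 3))): true | step := 0 | extra := 0 | iter idx=3: | extra := 0 | iter idx=4: | extra := 0 | extra := -1 | result 35
g: count := -1 | (limit < count): false | scale := 20 | total := 13 | ((-(-(step / (limit - 3)))) > (limit + step)): true | shift := 8 | step := 0 | result := 0 | extra := 0 | iter idx=3: | extra := 0 | iter idx=4: | extra := 0 | extra := -1 | result 156
35 against 156: the behavior changed.
verdict: not equivalent; witness: base=-5, step=-1, limit=-1


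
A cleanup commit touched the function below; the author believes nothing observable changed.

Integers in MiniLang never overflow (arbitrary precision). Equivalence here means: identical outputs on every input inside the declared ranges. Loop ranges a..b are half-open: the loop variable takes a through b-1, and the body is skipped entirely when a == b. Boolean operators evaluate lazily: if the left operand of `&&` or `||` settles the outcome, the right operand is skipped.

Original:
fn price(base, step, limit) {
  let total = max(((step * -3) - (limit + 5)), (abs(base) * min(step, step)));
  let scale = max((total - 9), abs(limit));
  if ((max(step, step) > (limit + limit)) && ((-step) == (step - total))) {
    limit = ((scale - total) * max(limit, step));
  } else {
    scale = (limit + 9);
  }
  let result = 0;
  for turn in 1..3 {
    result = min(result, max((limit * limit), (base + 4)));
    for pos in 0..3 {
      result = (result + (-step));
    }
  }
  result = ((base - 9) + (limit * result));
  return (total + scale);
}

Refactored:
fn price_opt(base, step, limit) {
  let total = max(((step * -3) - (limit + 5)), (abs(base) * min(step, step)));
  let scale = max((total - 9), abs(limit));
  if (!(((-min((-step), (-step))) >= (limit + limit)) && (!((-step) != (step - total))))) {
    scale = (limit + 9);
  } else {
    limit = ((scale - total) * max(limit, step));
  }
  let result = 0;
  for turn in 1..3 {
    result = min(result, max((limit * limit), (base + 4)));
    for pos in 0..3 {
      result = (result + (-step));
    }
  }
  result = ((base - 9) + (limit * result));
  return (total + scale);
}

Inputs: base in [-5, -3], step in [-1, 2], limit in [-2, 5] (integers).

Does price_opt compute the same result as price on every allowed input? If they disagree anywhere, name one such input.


Not equivalent: base=-5, step=0, limit=0 separates them (9 vs 0).
price: total=0, then scale=0, then ((max(step, step) > (limit + limit)) && ((-step) == (step - total))) is false, then scale=9, then result=0, then (turn=1), then result=0, then (pos=0), then result=0, then (pos=1), then result=0, then (pos=2), then result=0, then (turn=2), then result=0, then (pos=0), then result=0, then (pos=1), then result=0, then (pos=2), then result=0, then result=-14, then returns 9
price_opt: total=0, then scale=0, then (!(((-min((-step), (-step))) >= (limit + limit)) && (!((-step) != (step - total))))) is false, then limit=0, then result=0, then (turn=1), then result=0, then (pos=0), then result=0, then (pos=1), then result=0, then (pos=2), then result=0, then (turn=2), then result=0, then (pos=0), then result=0, then (pos=1), then result=0, then (pos=2), then result=0, then result=-14, then returns 0
verdict: not equivalent; witness: base=-5, step=0, limit=0


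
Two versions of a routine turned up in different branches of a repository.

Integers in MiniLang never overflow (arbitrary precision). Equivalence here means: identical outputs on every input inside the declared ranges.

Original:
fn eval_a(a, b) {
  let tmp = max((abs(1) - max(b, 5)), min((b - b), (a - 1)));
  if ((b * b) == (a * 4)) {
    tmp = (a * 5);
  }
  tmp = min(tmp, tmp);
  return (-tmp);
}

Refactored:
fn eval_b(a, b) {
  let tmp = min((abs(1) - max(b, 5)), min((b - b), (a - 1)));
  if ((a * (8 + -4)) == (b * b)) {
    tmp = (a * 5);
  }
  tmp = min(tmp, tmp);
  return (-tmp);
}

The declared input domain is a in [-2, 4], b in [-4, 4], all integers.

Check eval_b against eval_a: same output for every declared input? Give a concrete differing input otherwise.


a=-2, b=-4 yields 3 from eval_a but 4 from eval_b.
verdict: not equivalent; witness: a=-2, b=-4


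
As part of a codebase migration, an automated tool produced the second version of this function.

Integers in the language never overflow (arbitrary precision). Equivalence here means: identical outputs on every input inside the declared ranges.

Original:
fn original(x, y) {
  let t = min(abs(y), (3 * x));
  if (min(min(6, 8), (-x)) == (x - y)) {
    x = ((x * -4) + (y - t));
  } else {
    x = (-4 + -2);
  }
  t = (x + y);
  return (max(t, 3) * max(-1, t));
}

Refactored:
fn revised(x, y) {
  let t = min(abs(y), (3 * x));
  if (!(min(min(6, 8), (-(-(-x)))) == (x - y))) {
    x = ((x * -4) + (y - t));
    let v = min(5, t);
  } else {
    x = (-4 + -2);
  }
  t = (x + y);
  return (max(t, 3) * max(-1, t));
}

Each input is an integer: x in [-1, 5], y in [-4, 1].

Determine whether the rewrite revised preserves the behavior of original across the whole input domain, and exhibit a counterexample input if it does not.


The rewrite breaks on x=-1, y=-3, where the results are -3 and 3.
original: t := -3 | (min(min(6, 8), (-x)) == (x - y)): false | x := -6 | t := -9 | result -3
revised: t := -3 | (!(min(min(6, 8), (-(-(-x)))) == (x - y))): true | x := 4 | v := -3 | t := 1 | result 3
verdict: not equivalent; witness: x=-1, y=-3


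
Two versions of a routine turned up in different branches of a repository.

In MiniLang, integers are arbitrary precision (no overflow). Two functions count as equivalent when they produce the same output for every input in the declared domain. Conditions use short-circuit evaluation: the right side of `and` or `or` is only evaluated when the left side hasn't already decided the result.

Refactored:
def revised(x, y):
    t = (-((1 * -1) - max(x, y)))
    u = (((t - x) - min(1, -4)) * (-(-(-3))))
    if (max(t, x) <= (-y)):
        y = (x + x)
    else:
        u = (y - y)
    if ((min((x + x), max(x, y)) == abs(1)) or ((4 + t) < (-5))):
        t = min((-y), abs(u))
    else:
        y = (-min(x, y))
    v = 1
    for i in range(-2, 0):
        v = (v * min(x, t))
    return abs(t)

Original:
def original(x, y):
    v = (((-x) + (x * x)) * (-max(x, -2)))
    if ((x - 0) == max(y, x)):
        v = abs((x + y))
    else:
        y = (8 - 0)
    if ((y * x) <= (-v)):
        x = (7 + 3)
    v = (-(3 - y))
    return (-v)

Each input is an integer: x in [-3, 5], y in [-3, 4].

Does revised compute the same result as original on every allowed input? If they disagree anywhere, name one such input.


There is a counterexample at x=-3, y=-3: 6 on one side, 2 on the other.
original: v=24, then ((x - 0) == max(y, x)) is true, then v=6, then ((y * x) <= (-v)) is false, then v=-6, then returns 6
revised: t=-2, then u=-15, then (max(t, x) <= (-y)) is true, then y=-6, then ((min((x + x), max(x, y)) == abs(1)) or ((4 + t) < (-5))) is false, then y=6, then v=1, then (i=-2), then v=-3, then (i=-1), then v=9, then returns 2
verdict: not equivalent; witness: x=-3, y=-3


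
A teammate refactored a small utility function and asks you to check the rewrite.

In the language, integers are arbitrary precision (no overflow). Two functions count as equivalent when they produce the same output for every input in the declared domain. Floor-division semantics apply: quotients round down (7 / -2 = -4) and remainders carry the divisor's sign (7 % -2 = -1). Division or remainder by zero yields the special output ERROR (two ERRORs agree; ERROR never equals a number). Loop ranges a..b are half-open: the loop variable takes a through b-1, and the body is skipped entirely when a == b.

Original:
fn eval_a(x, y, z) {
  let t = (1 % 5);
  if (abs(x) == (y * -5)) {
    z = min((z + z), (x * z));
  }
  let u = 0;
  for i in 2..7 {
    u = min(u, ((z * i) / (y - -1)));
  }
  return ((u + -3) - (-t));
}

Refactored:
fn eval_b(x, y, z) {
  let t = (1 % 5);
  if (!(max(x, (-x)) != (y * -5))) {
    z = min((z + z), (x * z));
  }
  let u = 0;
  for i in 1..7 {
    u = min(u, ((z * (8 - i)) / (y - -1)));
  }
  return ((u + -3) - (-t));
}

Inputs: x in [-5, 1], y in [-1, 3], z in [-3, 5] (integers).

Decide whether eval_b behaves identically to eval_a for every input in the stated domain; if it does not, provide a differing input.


Evaluate both at x=-5, y=0, z=-3.
eval_a: t becomes 1; next (abs(x) == (y * -5)) evaluates to false; next u becomes 0; next at i=2:; next u becomes -6; next at i=3:; next u becomes -9; next at i=4:; next u becomes -12; next at i=5:; next u becomes -15; next at i=6:; next u becomes -18; next final value -20
eval_b: t becomes 1; next (!(max(x, (-x)) != (y * -5))) evaluates to false; next u becomes 0; next at i=1:; next u becomes -21; next at i=2:; next u becomes -21; next at i=3:; next u becomes -21; next at i=4:; next u becomes -21; next at i=5:; next u becomes -21; next at i=6:; next u becomes -21; next final value -23
-20 and -23 differ, so these are not the same function on this domain.
verdict: not equivalent; witness: x=-5, y=0, z=-3


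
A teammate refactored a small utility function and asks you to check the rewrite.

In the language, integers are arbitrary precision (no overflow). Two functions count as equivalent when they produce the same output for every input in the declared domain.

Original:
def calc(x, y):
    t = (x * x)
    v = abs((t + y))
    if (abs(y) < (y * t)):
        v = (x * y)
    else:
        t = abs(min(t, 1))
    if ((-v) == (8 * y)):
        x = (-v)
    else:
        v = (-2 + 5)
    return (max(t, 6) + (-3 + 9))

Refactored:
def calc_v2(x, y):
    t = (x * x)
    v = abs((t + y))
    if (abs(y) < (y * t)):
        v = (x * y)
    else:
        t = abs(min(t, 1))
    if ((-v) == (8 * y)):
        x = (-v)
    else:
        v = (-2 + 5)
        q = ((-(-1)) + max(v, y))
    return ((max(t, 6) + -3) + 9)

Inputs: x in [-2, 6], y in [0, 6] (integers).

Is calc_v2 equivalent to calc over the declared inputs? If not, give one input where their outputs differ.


Although statement counts differ, min/max/abs usage differs, arithmetic usage differs, local variable names differ, constant usage differs, 63/63 inputs agree.
verdict: equivalent


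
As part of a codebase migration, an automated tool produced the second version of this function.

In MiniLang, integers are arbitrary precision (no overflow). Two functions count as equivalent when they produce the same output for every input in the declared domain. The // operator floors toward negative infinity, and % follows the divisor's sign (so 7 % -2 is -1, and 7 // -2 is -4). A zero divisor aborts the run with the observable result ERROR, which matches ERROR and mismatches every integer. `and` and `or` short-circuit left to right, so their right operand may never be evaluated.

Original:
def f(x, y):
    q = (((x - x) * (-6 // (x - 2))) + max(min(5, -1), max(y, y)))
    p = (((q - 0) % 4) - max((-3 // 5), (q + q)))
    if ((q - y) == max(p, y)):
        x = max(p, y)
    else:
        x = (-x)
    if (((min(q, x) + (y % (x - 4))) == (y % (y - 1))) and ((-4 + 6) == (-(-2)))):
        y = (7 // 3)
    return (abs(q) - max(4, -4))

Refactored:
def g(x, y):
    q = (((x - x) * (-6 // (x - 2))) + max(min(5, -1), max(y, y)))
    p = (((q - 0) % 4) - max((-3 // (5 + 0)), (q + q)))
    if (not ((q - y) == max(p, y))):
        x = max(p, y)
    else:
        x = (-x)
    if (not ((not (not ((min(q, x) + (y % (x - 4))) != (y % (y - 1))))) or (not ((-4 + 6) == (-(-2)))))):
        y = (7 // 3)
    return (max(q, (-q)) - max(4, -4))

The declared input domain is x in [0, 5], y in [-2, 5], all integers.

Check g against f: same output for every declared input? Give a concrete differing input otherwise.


There is a counterexample at x=0, y=-2: -3 on one side, ERROR on the other.
f: q=-1, then p=4, then ((q - y) == max(p, y)) is false, then x=0, then (((min(q, x) + (y % (x - 4))) == (y % (y - 1))) and ((-4 + 6) == (-(-2)))) is false, then returns -3
g: q=-1, then p=4, then (not ((q - y) == max(p, y))) is true, then x=4, then a zero divisor aborts: ERROR
verdict: not equivalent; witness: x=0, y=-2


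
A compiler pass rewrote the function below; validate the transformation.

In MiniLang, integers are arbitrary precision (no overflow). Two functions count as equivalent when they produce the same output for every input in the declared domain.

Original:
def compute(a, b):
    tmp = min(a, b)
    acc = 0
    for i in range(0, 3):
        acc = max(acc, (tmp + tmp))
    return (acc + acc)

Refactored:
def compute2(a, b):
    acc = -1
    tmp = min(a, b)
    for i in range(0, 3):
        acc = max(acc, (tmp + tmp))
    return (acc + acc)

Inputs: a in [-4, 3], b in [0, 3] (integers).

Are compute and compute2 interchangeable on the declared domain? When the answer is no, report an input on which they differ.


At a=-4, b=0: compute gives 0, compute2 gives -2.
verdict: not equivalent; witness: a=-4, b=0


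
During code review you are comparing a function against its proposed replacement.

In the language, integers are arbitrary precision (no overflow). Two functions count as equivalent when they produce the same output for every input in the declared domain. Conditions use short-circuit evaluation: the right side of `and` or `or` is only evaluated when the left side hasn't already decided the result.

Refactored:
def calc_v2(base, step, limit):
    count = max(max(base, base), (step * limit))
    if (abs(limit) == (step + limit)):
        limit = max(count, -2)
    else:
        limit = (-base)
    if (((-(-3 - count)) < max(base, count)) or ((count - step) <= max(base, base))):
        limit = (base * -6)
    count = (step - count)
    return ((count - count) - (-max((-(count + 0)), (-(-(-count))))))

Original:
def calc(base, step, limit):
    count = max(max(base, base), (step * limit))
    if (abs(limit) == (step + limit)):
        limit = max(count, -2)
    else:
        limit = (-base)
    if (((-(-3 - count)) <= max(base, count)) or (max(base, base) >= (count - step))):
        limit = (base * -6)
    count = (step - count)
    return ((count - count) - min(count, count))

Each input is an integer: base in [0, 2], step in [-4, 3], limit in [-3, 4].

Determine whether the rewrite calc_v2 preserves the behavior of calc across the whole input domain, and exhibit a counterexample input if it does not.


Although `((-(-3 - count)) <= max(base, count))` became `((-(-3 - count)) < max(base, count))`, no input in the stated domain can expose it; all 192 inputs agree.
verdict: equivalent


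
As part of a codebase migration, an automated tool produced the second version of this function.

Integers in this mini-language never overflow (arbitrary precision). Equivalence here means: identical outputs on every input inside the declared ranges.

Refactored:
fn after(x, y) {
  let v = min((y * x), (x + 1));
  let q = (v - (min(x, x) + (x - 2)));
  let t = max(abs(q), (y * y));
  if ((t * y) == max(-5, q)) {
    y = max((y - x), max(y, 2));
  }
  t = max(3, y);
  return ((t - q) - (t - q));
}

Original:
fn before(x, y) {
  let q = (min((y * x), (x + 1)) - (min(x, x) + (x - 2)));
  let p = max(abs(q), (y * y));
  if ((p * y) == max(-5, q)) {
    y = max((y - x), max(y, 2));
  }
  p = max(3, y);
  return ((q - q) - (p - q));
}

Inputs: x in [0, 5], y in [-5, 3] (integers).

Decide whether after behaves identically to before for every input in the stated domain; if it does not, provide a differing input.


These are not equivalent — on x=0, y=-5 the outputs split (-1 vs 0).
before: q=2, then p=25, then ((p * y) == max(-5, q)) is false, then p=3, then returns -1
after: v=0, then q=2, then t=25, then ((t * y) == max(-5, q)) is false, then t=3, then returns 0
verdict: not equivalent; witness: x=0, y=-5


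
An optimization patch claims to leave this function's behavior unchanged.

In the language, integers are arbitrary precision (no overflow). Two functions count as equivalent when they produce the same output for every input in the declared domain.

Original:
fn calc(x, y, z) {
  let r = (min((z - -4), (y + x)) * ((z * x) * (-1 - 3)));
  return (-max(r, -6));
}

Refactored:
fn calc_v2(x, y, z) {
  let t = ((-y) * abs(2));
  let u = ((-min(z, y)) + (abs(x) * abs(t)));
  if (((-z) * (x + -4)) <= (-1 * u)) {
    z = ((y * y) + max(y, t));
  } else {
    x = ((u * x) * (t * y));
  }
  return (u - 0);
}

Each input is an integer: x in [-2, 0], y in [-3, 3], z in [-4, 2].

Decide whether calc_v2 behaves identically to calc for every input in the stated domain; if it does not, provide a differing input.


Take x=-2, y=-3, z=-4.
calc: r becomes 160; next final value -160
calc_v2: t becomes 6; next u becomes 16; next (((-z) * (x + -4)) <= (-1 * u)) evaluates to true; next z becomes 15; next final value 16
-160 against 16: the behavior changed.
verdict: not equivalent; witness: x=-2, y=-3, z=-4


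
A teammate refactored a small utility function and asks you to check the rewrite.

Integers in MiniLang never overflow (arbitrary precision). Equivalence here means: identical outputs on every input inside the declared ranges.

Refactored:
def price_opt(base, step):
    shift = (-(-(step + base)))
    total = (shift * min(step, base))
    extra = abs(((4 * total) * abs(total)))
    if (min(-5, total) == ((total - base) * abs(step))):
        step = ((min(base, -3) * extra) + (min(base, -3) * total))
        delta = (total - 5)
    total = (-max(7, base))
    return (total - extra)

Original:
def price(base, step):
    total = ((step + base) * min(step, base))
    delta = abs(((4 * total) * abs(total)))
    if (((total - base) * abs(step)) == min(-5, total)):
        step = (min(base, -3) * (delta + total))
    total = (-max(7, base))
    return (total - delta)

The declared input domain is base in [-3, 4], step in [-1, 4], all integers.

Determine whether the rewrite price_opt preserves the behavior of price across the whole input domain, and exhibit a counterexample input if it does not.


The two are interchangeable: constant usage differs, plus statement counts differ, plus local variable names differ, plus min/max/abs usage differs, plus arithmetic usage differs, and every declared input agrees.
Spot check at base=0, step=0 — price: total becomes 0; next delta becomes 0; next (((total - base) * abs(step)) == min(-5, total)) evaluates to false; next total becomes -7; next final value -7. price_opt: shift becomes 0; next total becomes 0; next extra becomes 0; next (min(-5, total) == ((total - base) * abs(step))) evaluates to false; next total becomes -7; next final value -7. Both give -7.
An exhaustive pass over the 48 declared inputs shows identical outputs.
verdict: equivalent
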